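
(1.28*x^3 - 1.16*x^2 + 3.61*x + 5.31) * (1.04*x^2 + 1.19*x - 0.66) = 1.3312*x^5 + 0.3168*x^4 + 1.5292*x^3 + 10.5839*x^2 + 3.9363*x - 3.5046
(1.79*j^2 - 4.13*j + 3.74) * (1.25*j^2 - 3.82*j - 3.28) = 2.2375*j^4 - 12.0003*j^3 + 14.5804*j^2 - 0.740400000000001*j - 12.2672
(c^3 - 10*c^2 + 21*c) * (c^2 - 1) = c^5 - 10*c^4 + 20*c^3 + 10*c^2 - 21*c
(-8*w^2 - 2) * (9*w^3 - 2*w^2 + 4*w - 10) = -72*w^5 + 16*w^4 - 50*w^3 + 84*w^2 - 8*w + 20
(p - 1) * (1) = p - 1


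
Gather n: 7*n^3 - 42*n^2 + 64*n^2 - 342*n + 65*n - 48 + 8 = 7*n^3 + 22*n^2 - 277*n - 40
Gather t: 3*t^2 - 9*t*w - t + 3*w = 3*t^2 + t*(-9*w - 1) + 3*w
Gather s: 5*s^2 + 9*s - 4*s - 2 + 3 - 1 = 5*s^2 + 5*s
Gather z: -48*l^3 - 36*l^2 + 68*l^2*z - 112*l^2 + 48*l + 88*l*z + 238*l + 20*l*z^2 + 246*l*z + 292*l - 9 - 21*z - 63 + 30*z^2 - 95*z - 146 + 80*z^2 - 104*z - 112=-48*l^3 - 148*l^2 + 578*l + z^2*(20*l + 110) + z*(68*l^2 + 334*l - 220) - 330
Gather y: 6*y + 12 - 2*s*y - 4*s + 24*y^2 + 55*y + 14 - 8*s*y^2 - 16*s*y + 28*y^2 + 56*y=-4*s + y^2*(52 - 8*s) + y*(117 - 18*s) + 26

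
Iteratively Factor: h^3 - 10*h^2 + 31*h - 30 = (h - 5)*(h^2 - 5*h + 6) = (h - 5)*(h - 2)*(h - 3)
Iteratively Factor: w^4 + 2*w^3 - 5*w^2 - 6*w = (w + 3)*(w^3 - w^2 - 2*w) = w*(w + 3)*(w^2 - w - 2) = w*(w + 1)*(w + 3)*(w - 2)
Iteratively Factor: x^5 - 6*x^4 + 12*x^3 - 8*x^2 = (x - 2)*(x^4 - 4*x^3 + 4*x^2) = (x - 2)^2*(x^3 - 2*x^2) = x*(x - 2)^2*(x^2 - 2*x) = x^2*(x - 2)^2*(x - 2)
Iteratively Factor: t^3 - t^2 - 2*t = (t - 2)*(t^2 + t) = t*(t - 2)*(t + 1)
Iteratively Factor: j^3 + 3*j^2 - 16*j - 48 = (j + 4)*(j^2 - j - 12) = (j + 3)*(j + 4)*(j - 4)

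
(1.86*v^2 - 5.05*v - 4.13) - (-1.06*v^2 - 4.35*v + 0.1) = 2.92*v^2 - 0.7*v - 4.23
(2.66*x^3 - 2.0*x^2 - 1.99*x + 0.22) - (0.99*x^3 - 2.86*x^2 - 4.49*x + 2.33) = 1.67*x^3 + 0.86*x^2 + 2.5*x - 2.11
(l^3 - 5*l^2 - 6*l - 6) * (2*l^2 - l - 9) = 2*l^5 - 11*l^4 - 16*l^3 + 39*l^2 + 60*l + 54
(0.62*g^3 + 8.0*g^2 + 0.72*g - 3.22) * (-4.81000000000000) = -2.9822*g^3 - 38.48*g^2 - 3.4632*g + 15.4882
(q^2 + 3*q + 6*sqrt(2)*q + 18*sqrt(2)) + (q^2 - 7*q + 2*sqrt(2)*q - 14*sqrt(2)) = 2*q^2 - 4*q + 8*sqrt(2)*q + 4*sqrt(2)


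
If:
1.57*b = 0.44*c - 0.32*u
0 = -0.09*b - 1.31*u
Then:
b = -14.5555555555556*u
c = -51.209595959596*u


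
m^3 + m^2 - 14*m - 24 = (m - 4)*(m + 2)*(m + 3)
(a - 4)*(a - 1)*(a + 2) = a^3 - 3*a^2 - 6*a + 8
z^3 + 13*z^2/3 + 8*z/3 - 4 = (z - 2/3)*(z + 2)*(z + 3)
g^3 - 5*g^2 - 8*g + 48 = (g - 4)^2*(g + 3)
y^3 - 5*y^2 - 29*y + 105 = (y - 7)*(y - 3)*(y + 5)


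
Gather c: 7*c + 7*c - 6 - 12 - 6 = 14*c - 24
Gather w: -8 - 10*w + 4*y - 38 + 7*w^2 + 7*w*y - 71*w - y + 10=7*w^2 + w*(7*y - 81) + 3*y - 36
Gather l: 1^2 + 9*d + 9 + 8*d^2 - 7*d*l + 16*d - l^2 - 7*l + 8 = 8*d^2 + 25*d - l^2 + l*(-7*d - 7) + 18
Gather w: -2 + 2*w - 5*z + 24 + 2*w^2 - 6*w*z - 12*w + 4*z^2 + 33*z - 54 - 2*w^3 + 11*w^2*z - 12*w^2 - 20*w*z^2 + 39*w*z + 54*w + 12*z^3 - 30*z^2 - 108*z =-2*w^3 + w^2*(11*z - 10) + w*(-20*z^2 + 33*z + 44) + 12*z^3 - 26*z^2 - 80*z - 32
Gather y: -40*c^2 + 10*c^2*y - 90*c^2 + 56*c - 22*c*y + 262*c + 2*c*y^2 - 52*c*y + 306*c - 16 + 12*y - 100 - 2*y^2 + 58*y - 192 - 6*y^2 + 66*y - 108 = -130*c^2 + 624*c + y^2*(2*c - 8) + y*(10*c^2 - 74*c + 136) - 416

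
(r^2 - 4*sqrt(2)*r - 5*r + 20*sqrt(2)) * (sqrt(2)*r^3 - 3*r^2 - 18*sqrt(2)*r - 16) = sqrt(2)*r^5 - 11*r^4 - 5*sqrt(2)*r^4 - 6*sqrt(2)*r^3 + 55*r^3 + 30*sqrt(2)*r^2 + 128*r^2 - 640*r + 64*sqrt(2)*r - 320*sqrt(2)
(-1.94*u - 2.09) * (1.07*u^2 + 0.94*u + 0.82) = -2.0758*u^3 - 4.0599*u^2 - 3.5554*u - 1.7138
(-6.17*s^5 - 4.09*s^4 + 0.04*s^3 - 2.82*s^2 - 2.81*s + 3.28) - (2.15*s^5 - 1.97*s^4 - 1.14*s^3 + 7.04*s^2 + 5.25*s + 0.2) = -8.32*s^5 - 2.12*s^4 + 1.18*s^3 - 9.86*s^2 - 8.06*s + 3.08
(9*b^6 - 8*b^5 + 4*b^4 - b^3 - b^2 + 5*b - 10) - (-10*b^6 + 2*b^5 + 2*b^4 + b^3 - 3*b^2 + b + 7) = 19*b^6 - 10*b^5 + 2*b^4 - 2*b^3 + 2*b^2 + 4*b - 17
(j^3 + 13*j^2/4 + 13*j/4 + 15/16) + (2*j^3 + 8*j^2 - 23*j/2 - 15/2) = 3*j^3 + 45*j^2/4 - 33*j/4 - 105/16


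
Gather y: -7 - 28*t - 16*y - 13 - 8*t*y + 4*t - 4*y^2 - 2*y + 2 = -24*t - 4*y^2 + y*(-8*t - 18) - 18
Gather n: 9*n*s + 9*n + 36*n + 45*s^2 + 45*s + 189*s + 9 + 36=n*(9*s + 45) + 45*s^2 + 234*s + 45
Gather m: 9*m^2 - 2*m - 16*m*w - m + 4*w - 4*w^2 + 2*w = 9*m^2 + m*(-16*w - 3) - 4*w^2 + 6*w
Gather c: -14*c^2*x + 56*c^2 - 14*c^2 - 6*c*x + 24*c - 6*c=c^2*(42 - 14*x) + c*(18 - 6*x)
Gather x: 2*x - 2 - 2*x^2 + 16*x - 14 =-2*x^2 + 18*x - 16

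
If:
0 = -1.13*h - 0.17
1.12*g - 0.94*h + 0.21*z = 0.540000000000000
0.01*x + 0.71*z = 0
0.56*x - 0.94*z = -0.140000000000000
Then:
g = 0.36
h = -0.15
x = -0.24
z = 0.00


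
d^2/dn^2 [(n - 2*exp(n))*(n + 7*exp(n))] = 5*n*exp(n) - 56*exp(2*n) + 10*exp(n) + 2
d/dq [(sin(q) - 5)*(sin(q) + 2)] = (2*sin(q) - 3)*cos(q)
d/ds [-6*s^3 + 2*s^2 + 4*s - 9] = -18*s^2 + 4*s + 4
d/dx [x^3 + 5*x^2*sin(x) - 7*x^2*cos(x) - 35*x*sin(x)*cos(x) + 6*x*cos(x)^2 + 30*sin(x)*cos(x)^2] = 7*x^2*sin(x) + 5*x^2*cos(x) + 3*x^2 + 10*x*sin(x) - 6*x*sin(2*x) - 14*x*cos(x) - 35*x*cos(2*x) - 35*sin(2*x)/2 + 15*cos(x)/2 + 3*cos(2*x) + 45*cos(3*x)/2 + 3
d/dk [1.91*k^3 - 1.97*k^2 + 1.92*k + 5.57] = 5.73*k^2 - 3.94*k + 1.92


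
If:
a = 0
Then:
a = 0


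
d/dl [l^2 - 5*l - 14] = 2*l - 5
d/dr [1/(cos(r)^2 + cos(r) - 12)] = (2*cos(r) + 1)*sin(r)/(cos(r)^2 + cos(r) - 12)^2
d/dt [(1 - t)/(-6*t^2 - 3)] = (-2*t^2 + 4*t + 1)/(3*(4*t^4 + 4*t^2 + 1))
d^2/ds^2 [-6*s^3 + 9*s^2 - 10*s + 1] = 18 - 36*s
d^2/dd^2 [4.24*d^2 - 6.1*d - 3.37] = 8.48000000000000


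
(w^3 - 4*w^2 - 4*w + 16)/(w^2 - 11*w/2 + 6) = 2*(w^2 - 4)/(2*w - 3)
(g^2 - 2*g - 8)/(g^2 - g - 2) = (-g^2 + 2*g + 8)/(-g^2 + g + 2)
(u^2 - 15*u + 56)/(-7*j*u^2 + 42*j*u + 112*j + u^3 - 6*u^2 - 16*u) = (u - 7)/(-7*j*u - 14*j + u^2 + 2*u)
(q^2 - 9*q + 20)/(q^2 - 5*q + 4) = (q - 5)/(q - 1)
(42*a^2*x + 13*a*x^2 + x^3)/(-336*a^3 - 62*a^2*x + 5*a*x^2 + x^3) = x/(-8*a + x)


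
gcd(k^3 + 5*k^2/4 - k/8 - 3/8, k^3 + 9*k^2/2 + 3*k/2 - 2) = k^2 + k/2 - 1/2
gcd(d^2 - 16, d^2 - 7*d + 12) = d - 4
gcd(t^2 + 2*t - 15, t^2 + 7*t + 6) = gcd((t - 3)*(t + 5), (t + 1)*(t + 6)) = 1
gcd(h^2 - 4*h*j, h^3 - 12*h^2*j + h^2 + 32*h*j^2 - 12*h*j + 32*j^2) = h - 4*j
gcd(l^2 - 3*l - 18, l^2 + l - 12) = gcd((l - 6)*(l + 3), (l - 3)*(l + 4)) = 1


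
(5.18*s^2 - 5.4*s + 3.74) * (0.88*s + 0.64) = 4.5584*s^3 - 1.4368*s^2 - 0.1648*s + 2.3936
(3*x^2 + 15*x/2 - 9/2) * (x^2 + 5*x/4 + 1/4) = 3*x^4 + 45*x^3/4 + 45*x^2/8 - 15*x/4 - 9/8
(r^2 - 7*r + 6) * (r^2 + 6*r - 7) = r^4 - r^3 - 43*r^2 + 85*r - 42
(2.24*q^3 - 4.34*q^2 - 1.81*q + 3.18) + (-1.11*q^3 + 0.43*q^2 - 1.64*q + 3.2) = 1.13*q^3 - 3.91*q^2 - 3.45*q + 6.38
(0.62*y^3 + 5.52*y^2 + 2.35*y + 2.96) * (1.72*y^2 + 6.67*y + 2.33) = 1.0664*y^5 + 13.6298*y^4 + 42.305*y^3 + 33.6273*y^2 + 25.2187*y + 6.8968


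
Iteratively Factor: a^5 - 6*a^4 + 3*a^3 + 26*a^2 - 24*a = (a)*(a^4 - 6*a^3 + 3*a^2 + 26*a - 24) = a*(a + 2)*(a^3 - 8*a^2 + 19*a - 12) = a*(a - 4)*(a + 2)*(a^2 - 4*a + 3) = a*(a - 4)*(a - 3)*(a + 2)*(a - 1)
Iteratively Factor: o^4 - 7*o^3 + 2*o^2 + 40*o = (o - 5)*(o^3 - 2*o^2 - 8*o) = (o - 5)*(o - 4)*(o^2 + 2*o) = (o - 5)*(o - 4)*(o + 2)*(o)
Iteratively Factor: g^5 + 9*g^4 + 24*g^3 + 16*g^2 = (g)*(g^4 + 9*g^3 + 24*g^2 + 16*g) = g*(g + 1)*(g^3 + 8*g^2 + 16*g) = g*(g + 1)*(g + 4)*(g^2 + 4*g) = g^2*(g + 1)*(g + 4)*(g + 4)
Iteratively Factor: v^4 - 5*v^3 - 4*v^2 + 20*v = (v - 2)*(v^3 - 3*v^2 - 10*v) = (v - 2)*(v + 2)*(v^2 - 5*v) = (v - 5)*(v - 2)*(v + 2)*(v)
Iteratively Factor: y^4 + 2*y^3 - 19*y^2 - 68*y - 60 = (y + 2)*(y^3 - 19*y - 30) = (y + 2)^2*(y^2 - 2*y - 15) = (y + 2)^2*(y + 3)*(y - 5)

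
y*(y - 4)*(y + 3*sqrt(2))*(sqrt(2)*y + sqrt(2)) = sqrt(2)*y^4 - 3*sqrt(2)*y^3 + 6*y^3 - 18*y^2 - 4*sqrt(2)*y^2 - 24*y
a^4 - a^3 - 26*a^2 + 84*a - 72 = (a - 3)*(a - 2)^2*(a + 6)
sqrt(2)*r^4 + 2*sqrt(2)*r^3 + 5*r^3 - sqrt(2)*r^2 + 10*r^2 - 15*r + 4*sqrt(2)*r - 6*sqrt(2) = (r - 1)*(r + 3)*(r + 2*sqrt(2))*(sqrt(2)*r + 1)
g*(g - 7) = g^2 - 7*g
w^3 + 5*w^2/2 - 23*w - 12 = (w - 4)*(w + 1/2)*(w + 6)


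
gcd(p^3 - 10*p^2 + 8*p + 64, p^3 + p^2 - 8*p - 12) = p + 2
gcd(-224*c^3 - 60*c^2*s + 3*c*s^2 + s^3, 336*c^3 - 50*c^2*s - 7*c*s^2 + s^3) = -56*c^2 - c*s + s^2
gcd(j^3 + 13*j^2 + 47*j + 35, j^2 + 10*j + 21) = j + 7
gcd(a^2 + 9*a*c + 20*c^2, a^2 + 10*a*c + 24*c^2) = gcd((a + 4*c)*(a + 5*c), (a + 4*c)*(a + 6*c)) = a + 4*c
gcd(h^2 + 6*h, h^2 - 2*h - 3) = 1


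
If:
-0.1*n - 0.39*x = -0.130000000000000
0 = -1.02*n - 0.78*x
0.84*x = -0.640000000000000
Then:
No Solution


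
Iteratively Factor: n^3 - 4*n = (n + 2)*(n^2 - 2*n) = n*(n + 2)*(n - 2)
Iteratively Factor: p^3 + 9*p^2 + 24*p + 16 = (p + 1)*(p^2 + 8*p + 16) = (p + 1)*(p + 4)*(p + 4)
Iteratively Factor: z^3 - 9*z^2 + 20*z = (z - 4)*(z^2 - 5*z) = z*(z - 4)*(z - 5)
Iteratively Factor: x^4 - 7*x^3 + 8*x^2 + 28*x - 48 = (x - 4)*(x^3 - 3*x^2 - 4*x + 12) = (x - 4)*(x - 3)*(x^2 - 4) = (x - 4)*(x - 3)*(x + 2)*(x - 2)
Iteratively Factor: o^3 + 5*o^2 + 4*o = (o + 4)*(o^2 + o) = (o + 1)*(o + 4)*(o)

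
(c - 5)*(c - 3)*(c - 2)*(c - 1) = c^4 - 11*c^3 + 41*c^2 - 61*c + 30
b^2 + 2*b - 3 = (b - 1)*(b + 3)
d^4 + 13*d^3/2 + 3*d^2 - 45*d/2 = d*(d - 3/2)*(d + 3)*(d + 5)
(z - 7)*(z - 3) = z^2 - 10*z + 21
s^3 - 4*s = s*(s - 2)*(s + 2)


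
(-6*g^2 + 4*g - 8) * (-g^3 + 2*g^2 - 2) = 6*g^5 - 16*g^4 + 16*g^3 - 4*g^2 - 8*g + 16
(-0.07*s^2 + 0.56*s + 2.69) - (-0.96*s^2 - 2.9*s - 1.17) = 0.89*s^2 + 3.46*s + 3.86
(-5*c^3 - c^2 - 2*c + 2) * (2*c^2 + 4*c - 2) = -10*c^5 - 22*c^4 + 2*c^3 - 2*c^2 + 12*c - 4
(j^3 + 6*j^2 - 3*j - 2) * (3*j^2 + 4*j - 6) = 3*j^5 + 22*j^4 + 9*j^3 - 54*j^2 + 10*j + 12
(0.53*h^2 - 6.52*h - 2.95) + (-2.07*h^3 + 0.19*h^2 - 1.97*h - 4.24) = -2.07*h^3 + 0.72*h^2 - 8.49*h - 7.19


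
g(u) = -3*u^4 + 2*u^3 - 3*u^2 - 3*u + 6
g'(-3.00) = 393.00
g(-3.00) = -309.00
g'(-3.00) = 393.00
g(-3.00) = -309.00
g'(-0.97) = 19.42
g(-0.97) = 1.61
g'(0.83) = -10.71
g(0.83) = 1.16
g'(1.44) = -35.03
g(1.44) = -11.47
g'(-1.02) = 22.10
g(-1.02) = 0.57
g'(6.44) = -2997.88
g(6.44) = -4763.74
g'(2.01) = -88.27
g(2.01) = -44.88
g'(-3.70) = 709.18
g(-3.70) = -687.52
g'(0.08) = -3.45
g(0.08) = 5.74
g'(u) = -12*u^3 + 6*u^2 - 6*u - 3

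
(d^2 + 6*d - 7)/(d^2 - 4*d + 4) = (d^2 + 6*d - 7)/(d^2 - 4*d + 4)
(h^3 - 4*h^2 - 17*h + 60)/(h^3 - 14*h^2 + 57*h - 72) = (h^2 - h - 20)/(h^2 - 11*h + 24)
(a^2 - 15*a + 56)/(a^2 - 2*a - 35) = (a - 8)/(a + 5)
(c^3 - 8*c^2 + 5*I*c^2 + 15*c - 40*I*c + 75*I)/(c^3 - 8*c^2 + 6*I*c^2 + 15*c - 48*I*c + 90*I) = (c + 5*I)/(c + 6*I)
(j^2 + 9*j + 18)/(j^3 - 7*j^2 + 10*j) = (j^2 + 9*j + 18)/(j*(j^2 - 7*j + 10))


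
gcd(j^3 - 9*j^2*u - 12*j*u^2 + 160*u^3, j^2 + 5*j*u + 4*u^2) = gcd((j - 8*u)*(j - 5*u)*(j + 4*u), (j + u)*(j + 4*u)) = j + 4*u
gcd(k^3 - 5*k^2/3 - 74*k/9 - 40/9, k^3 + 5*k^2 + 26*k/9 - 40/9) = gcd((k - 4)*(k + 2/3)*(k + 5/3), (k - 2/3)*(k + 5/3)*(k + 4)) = k + 5/3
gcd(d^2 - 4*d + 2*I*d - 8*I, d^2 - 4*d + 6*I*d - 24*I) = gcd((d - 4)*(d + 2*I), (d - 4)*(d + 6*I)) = d - 4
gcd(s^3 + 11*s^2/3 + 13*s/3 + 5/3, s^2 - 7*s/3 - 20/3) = s + 5/3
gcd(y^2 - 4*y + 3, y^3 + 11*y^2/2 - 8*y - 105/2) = y - 3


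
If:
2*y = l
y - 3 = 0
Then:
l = 6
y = 3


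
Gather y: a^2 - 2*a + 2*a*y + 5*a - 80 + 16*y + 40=a^2 + 3*a + y*(2*a + 16) - 40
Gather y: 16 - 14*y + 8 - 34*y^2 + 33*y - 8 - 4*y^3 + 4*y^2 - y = -4*y^3 - 30*y^2 + 18*y + 16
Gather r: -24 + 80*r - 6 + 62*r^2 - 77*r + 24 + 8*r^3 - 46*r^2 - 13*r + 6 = 8*r^3 + 16*r^2 - 10*r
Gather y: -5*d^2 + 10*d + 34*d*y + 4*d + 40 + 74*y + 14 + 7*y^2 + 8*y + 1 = -5*d^2 + 14*d + 7*y^2 + y*(34*d + 82) + 55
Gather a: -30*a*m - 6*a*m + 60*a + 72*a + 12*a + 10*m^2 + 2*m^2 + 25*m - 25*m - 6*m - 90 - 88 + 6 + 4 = a*(144 - 36*m) + 12*m^2 - 6*m - 168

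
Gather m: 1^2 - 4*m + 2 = 3 - 4*m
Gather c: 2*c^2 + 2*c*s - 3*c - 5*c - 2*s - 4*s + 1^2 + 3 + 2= 2*c^2 + c*(2*s - 8) - 6*s + 6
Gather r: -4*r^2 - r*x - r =-4*r^2 + r*(-x - 1)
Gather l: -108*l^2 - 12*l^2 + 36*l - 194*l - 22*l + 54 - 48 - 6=-120*l^2 - 180*l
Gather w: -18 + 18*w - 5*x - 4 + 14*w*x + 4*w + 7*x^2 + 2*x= w*(14*x + 22) + 7*x^2 - 3*x - 22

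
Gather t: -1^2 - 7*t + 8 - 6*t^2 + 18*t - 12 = -6*t^2 + 11*t - 5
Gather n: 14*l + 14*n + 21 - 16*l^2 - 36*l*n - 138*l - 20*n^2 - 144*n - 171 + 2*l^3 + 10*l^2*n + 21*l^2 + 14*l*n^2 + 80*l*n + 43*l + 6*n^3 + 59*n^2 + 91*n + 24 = 2*l^3 + 5*l^2 - 81*l + 6*n^3 + n^2*(14*l + 39) + n*(10*l^2 + 44*l - 39) - 126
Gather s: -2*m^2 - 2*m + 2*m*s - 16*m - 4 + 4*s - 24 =-2*m^2 - 18*m + s*(2*m + 4) - 28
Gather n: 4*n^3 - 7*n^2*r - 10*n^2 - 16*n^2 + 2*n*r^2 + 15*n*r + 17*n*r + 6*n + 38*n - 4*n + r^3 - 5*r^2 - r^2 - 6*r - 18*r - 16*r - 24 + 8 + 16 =4*n^3 + n^2*(-7*r - 26) + n*(2*r^2 + 32*r + 40) + r^3 - 6*r^2 - 40*r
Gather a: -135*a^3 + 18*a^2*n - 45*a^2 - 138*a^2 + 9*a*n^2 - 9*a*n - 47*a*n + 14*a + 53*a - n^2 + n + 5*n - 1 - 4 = -135*a^3 + a^2*(18*n - 183) + a*(9*n^2 - 56*n + 67) - n^2 + 6*n - 5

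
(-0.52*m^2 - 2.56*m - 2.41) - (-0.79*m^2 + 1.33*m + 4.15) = 0.27*m^2 - 3.89*m - 6.56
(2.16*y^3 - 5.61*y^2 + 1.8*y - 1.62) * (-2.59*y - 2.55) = -5.5944*y^4 + 9.0219*y^3 + 9.6435*y^2 - 0.3942*y + 4.131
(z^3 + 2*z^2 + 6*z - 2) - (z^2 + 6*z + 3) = z^3 + z^2 - 5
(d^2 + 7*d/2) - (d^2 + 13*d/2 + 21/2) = -3*d - 21/2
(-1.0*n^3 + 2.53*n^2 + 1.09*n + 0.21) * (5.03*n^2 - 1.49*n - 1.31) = -5.03*n^5 + 14.2159*n^4 + 3.023*n^3 - 3.8821*n^2 - 1.7408*n - 0.2751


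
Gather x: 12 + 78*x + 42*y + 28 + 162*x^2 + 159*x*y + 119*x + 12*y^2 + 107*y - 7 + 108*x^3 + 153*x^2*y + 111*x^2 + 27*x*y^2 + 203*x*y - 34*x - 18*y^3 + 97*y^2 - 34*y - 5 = 108*x^3 + x^2*(153*y + 273) + x*(27*y^2 + 362*y + 163) - 18*y^3 + 109*y^2 + 115*y + 28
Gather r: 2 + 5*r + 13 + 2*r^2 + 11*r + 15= 2*r^2 + 16*r + 30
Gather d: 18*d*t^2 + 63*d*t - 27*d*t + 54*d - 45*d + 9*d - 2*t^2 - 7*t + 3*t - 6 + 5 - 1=d*(18*t^2 + 36*t + 18) - 2*t^2 - 4*t - 2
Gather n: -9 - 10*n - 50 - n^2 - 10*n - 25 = -n^2 - 20*n - 84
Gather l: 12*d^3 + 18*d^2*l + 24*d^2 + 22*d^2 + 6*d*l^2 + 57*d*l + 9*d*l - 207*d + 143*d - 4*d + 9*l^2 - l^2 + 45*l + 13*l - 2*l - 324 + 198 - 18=12*d^3 + 46*d^2 - 68*d + l^2*(6*d + 8) + l*(18*d^2 + 66*d + 56) - 144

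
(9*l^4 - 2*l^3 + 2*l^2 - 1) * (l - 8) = 9*l^5 - 74*l^4 + 18*l^3 - 16*l^2 - l + 8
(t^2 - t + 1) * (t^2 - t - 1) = t^4 - 2*t^3 + t^2 - 1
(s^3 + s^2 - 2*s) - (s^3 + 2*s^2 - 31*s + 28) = -s^2 + 29*s - 28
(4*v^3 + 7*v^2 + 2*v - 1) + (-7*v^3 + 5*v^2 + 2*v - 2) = -3*v^3 + 12*v^2 + 4*v - 3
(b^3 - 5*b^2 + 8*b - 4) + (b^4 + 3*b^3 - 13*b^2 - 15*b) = b^4 + 4*b^3 - 18*b^2 - 7*b - 4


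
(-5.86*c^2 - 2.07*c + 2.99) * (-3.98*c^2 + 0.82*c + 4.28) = 23.3228*c^4 + 3.4334*c^3 - 38.6784*c^2 - 6.4078*c + 12.7972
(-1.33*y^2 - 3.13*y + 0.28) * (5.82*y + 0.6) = -7.7406*y^3 - 19.0146*y^2 - 0.2484*y + 0.168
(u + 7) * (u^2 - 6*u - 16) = u^3 + u^2 - 58*u - 112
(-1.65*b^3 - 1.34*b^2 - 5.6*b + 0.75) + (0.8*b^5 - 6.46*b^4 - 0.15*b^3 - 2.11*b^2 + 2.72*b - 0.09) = 0.8*b^5 - 6.46*b^4 - 1.8*b^3 - 3.45*b^2 - 2.88*b + 0.66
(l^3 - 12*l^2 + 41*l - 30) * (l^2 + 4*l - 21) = l^5 - 8*l^4 - 28*l^3 + 386*l^2 - 981*l + 630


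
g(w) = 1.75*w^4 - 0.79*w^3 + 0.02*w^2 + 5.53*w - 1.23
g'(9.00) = 4916.92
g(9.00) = 10956.00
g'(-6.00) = -1592.03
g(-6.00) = 2404.95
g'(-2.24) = -85.13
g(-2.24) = 39.42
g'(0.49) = 5.80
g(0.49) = 1.49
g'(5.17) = 909.71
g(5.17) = 1168.99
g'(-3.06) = -217.35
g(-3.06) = 158.11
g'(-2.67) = -144.71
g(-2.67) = 88.12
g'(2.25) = 73.36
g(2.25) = 47.17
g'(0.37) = 5.57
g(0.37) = 0.81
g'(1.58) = 27.29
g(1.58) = 15.35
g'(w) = 7.0*w^3 - 2.37*w^2 + 0.04*w + 5.53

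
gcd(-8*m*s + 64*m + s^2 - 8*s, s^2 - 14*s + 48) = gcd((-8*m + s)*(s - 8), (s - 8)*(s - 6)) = s - 8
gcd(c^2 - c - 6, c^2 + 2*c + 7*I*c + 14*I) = c + 2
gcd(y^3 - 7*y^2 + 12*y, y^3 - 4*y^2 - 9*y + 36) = y^2 - 7*y + 12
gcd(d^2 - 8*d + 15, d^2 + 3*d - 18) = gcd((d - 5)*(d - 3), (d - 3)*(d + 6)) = d - 3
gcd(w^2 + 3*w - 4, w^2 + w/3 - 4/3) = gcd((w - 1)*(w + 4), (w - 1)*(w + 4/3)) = w - 1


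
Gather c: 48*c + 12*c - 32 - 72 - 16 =60*c - 120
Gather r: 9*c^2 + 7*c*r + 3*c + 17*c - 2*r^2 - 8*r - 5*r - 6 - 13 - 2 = 9*c^2 + 20*c - 2*r^2 + r*(7*c - 13) - 21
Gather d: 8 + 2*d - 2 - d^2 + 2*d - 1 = -d^2 + 4*d + 5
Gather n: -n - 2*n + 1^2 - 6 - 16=-3*n - 21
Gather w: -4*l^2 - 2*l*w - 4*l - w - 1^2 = -4*l^2 - 4*l + w*(-2*l - 1) - 1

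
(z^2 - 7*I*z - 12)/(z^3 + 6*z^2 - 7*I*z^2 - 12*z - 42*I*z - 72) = 1/(z + 6)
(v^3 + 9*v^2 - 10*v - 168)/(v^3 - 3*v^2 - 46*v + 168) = (v + 6)/(v - 6)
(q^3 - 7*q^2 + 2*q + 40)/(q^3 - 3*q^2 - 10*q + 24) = (q^2 - 3*q - 10)/(q^2 + q - 6)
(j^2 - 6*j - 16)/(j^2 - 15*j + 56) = (j + 2)/(j - 7)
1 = 1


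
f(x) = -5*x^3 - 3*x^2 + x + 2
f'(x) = -15*x^2 - 6*x + 1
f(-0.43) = 1.41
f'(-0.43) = 0.81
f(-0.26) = 1.63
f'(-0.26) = 1.55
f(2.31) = -73.33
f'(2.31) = -92.90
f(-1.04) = 3.34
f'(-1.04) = -8.98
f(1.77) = -33.35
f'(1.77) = -56.61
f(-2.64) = 70.45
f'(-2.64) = -87.70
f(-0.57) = 1.38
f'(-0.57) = -0.45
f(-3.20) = 131.92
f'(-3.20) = -133.40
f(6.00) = -1180.00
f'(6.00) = -575.00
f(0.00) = 2.00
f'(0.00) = 1.00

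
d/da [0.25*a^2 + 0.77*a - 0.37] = 0.5*a + 0.77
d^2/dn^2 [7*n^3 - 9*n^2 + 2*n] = 42*n - 18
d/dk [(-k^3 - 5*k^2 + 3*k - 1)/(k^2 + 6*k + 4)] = (-k^4 - 12*k^3 - 45*k^2 - 38*k + 18)/(k^4 + 12*k^3 + 44*k^2 + 48*k + 16)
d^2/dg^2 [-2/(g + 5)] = -4/(g + 5)^3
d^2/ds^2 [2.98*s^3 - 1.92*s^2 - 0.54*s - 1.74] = 17.88*s - 3.84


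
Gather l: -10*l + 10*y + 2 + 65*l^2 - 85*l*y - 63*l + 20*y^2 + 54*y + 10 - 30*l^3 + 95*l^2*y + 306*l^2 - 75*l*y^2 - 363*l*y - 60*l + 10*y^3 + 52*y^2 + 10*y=-30*l^3 + l^2*(95*y + 371) + l*(-75*y^2 - 448*y - 133) + 10*y^3 + 72*y^2 + 74*y + 12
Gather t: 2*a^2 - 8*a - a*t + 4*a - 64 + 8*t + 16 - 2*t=2*a^2 - 4*a + t*(6 - a) - 48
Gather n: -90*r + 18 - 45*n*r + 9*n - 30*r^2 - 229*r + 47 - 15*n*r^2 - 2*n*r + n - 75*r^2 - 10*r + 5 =n*(-15*r^2 - 47*r + 10) - 105*r^2 - 329*r + 70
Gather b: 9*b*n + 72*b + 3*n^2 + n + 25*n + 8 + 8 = b*(9*n + 72) + 3*n^2 + 26*n + 16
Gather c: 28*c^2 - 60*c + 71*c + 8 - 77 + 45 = 28*c^2 + 11*c - 24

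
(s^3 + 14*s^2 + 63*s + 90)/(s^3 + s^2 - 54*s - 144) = (s + 5)/(s - 8)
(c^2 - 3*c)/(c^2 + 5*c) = (c - 3)/(c + 5)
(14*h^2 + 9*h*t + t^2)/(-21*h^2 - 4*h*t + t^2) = (14*h^2 + 9*h*t + t^2)/(-21*h^2 - 4*h*t + t^2)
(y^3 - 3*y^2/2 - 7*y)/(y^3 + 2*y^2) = (y - 7/2)/y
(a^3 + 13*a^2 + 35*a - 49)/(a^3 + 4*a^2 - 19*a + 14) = (a + 7)/(a - 2)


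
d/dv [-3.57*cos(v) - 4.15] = 3.57*sin(v)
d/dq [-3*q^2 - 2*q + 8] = -6*q - 2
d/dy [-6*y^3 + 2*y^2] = 2*y*(2 - 9*y)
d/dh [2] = 0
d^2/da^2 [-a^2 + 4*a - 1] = -2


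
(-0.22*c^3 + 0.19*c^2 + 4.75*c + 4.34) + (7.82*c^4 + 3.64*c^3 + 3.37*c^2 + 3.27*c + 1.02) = 7.82*c^4 + 3.42*c^3 + 3.56*c^2 + 8.02*c + 5.36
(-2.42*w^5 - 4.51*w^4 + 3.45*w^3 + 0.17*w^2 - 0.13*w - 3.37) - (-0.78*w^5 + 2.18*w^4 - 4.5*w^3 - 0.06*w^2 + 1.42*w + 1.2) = -1.64*w^5 - 6.69*w^4 + 7.95*w^3 + 0.23*w^2 - 1.55*w - 4.57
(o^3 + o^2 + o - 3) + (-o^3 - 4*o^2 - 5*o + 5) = -3*o^2 - 4*o + 2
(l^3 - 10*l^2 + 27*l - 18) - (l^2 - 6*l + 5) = l^3 - 11*l^2 + 33*l - 23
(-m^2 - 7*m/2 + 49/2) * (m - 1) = -m^3 - 5*m^2/2 + 28*m - 49/2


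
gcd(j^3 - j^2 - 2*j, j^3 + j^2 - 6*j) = j^2 - 2*j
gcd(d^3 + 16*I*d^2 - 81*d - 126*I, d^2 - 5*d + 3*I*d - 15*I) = d + 3*I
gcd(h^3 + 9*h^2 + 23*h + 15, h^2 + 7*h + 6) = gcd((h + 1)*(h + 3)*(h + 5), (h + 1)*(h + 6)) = h + 1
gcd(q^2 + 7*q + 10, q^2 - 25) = q + 5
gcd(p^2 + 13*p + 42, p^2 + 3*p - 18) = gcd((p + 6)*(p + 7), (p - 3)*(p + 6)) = p + 6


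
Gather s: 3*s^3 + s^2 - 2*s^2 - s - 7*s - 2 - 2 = 3*s^3 - s^2 - 8*s - 4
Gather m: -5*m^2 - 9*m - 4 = -5*m^2 - 9*m - 4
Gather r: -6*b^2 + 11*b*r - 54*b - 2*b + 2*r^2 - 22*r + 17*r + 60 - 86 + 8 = -6*b^2 - 56*b + 2*r^2 + r*(11*b - 5) - 18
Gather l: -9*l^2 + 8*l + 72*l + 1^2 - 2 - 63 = -9*l^2 + 80*l - 64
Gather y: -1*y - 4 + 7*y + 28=6*y + 24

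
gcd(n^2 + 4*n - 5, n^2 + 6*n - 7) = n - 1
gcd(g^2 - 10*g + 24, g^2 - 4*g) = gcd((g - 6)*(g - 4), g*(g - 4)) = g - 4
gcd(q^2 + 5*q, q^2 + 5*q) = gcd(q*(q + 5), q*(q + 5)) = q^2 + 5*q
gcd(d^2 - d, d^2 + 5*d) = d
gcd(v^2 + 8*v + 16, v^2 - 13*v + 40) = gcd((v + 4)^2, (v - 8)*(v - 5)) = 1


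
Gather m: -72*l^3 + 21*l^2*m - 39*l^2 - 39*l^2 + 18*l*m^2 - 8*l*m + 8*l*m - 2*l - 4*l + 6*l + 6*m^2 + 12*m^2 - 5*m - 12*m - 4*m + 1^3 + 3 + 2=-72*l^3 - 78*l^2 + m^2*(18*l + 18) + m*(21*l^2 - 21) + 6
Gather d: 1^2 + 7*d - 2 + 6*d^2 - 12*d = 6*d^2 - 5*d - 1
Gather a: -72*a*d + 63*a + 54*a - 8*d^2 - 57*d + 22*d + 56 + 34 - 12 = a*(117 - 72*d) - 8*d^2 - 35*d + 78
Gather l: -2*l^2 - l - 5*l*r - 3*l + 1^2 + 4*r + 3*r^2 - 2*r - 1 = -2*l^2 + l*(-5*r - 4) + 3*r^2 + 2*r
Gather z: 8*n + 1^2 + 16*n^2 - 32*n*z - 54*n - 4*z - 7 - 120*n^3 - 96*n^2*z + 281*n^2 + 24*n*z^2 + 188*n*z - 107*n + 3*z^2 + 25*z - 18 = -120*n^3 + 297*n^2 - 153*n + z^2*(24*n + 3) + z*(-96*n^2 + 156*n + 21) - 24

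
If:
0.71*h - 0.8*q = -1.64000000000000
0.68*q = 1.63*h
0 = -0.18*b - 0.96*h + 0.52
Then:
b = -4.35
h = 1.36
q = 3.26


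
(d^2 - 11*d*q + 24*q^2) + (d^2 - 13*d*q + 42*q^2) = 2*d^2 - 24*d*q + 66*q^2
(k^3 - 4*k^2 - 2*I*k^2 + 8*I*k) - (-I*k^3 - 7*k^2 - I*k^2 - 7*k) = k^3 + I*k^3 + 3*k^2 - I*k^2 + 7*k + 8*I*k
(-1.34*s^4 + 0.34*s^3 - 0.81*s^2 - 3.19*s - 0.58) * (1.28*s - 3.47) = -1.7152*s^5 + 5.085*s^4 - 2.2166*s^3 - 1.2725*s^2 + 10.3269*s + 2.0126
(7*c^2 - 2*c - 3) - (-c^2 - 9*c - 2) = 8*c^2 + 7*c - 1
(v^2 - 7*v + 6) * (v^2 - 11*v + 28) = v^4 - 18*v^3 + 111*v^2 - 262*v + 168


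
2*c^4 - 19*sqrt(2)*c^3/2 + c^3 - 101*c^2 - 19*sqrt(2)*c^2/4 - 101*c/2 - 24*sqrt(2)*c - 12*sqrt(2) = (c - 8*sqrt(2))*(c + 3*sqrt(2))*(sqrt(2)*c + 1/2)*(sqrt(2)*c + sqrt(2)/2)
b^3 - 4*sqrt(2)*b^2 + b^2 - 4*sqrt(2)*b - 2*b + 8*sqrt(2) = (b - 1)*(b + 2)*(b - 4*sqrt(2))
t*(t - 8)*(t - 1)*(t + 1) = t^4 - 8*t^3 - t^2 + 8*t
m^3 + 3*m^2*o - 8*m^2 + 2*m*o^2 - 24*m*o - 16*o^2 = (m - 8)*(m + o)*(m + 2*o)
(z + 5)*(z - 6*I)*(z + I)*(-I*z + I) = -I*z^4 - 5*z^3 - 4*I*z^3 - 20*z^2 - I*z^2 + 25*z - 24*I*z + 30*I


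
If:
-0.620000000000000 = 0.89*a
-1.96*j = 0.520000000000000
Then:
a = -0.70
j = -0.27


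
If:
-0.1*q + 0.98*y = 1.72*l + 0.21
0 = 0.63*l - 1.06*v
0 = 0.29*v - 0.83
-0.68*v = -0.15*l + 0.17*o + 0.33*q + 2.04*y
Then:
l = 4.82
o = 157.659741137834 - 31.0235294117647*y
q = 9.8*y - 84.9273672687466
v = 2.86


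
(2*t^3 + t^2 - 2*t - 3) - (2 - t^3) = 3*t^3 + t^2 - 2*t - 5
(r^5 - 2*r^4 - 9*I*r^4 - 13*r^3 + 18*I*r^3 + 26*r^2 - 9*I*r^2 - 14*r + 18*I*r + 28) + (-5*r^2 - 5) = r^5 - 2*r^4 - 9*I*r^4 - 13*r^3 + 18*I*r^3 + 21*r^2 - 9*I*r^2 - 14*r + 18*I*r + 23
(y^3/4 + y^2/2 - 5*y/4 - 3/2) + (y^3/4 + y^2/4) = y^3/2 + 3*y^2/4 - 5*y/4 - 3/2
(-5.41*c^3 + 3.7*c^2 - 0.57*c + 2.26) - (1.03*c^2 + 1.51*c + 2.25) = -5.41*c^3 + 2.67*c^2 - 2.08*c + 0.00999999999999979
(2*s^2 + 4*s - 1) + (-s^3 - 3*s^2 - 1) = -s^3 - s^2 + 4*s - 2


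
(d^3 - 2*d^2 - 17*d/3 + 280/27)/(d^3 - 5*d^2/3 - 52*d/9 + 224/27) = (3*d - 5)/(3*d - 4)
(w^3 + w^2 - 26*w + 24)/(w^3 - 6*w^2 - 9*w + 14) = (w^2 + 2*w - 24)/(w^2 - 5*w - 14)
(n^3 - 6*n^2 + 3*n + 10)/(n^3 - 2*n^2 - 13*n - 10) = (n - 2)/(n + 2)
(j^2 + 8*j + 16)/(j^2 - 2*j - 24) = (j + 4)/(j - 6)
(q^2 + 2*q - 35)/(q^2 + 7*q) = (q - 5)/q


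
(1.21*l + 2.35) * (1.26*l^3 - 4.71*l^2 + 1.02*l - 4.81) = 1.5246*l^4 - 2.7381*l^3 - 9.8343*l^2 - 3.4231*l - 11.3035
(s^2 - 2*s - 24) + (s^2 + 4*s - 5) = 2*s^2 + 2*s - 29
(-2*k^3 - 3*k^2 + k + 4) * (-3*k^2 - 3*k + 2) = 6*k^5 + 15*k^4 + 2*k^3 - 21*k^2 - 10*k + 8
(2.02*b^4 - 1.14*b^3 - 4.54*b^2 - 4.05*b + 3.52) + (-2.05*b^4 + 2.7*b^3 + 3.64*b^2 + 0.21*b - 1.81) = -0.0299999999999998*b^4 + 1.56*b^3 - 0.9*b^2 - 3.84*b + 1.71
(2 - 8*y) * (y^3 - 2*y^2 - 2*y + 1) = -8*y^4 + 18*y^3 + 12*y^2 - 12*y + 2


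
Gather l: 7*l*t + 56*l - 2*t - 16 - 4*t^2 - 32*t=l*(7*t + 56) - 4*t^2 - 34*t - 16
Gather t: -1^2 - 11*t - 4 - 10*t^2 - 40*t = -10*t^2 - 51*t - 5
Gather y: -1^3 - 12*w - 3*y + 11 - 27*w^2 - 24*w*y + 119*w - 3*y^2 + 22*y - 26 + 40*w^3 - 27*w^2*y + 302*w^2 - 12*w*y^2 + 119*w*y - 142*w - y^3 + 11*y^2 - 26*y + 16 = 40*w^3 + 275*w^2 - 35*w - y^3 + y^2*(8 - 12*w) + y*(-27*w^2 + 95*w - 7)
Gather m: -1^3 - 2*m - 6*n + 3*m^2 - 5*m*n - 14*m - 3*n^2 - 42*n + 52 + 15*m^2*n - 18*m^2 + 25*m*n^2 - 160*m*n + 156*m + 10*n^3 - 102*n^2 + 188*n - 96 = m^2*(15*n - 15) + m*(25*n^2 - 165*n + 140) + 10*n^3 - 105*n^2 + 140*n - 45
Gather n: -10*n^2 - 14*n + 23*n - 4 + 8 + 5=-10*n^2 + 9*n + 9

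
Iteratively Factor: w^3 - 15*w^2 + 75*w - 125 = (w - 5)*(w^2 - 10*w + 25) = (w - 5)^2*(w - 5)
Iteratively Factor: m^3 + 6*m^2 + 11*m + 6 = (m + 1)*(m^2 + 5*m + 6) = (m + 1)*(m + 2)*(m + 3)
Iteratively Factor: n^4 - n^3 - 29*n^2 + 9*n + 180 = (n - 5)*(n^3 + 4*n^2 - 9*n - 36) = (n - 5)*(n + 3)*(n^2 + n - 12) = (n - 5)*(n + 3)*(n + 4)*(n - 3)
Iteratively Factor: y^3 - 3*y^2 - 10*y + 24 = (y - 4)*(y^2 + y - 6) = (y - 4)*(y + 3)*(y - 2)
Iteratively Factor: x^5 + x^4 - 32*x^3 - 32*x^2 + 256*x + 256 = (x - 4)*(x^4 + 5*x^3 - 12*x^2 - 80*x - 64) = (x - 4)*(x + 4)*(x^3 + x^2 - 16*x - 16) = (x - 4)*(x + 1)*(x + 4)*(x^2 - 16) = (x - 4)*(x + 1)*(x + 4)^2*(x - 4)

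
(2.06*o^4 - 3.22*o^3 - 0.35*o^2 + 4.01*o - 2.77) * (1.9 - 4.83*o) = -9.9498*o^5 + 19.4666*o^4 - 4.4275*o^3 - 20.0333*o^2 + 20.9981*o - 5.263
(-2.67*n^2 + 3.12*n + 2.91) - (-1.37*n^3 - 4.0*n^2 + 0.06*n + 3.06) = 1.37*n^3 + 1.33*n^2 + 3.06*n - 0.15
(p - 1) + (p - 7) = 2*p - 8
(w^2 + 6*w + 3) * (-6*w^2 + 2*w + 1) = -6*w^4 - 34*w^3 - 5*w^2 + 12*w + 3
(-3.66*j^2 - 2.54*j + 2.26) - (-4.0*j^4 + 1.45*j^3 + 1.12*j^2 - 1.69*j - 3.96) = 4.0*j^4 - 1.45*j^3 - 4.78*j^2 - 0.85*j + 6.22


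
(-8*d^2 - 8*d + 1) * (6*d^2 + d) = -48*d^4 - 56*d^3 - 2*d^2 + d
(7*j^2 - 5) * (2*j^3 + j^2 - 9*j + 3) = 14*j^5 + 7*j^4 - 73*j^3 + 16*j^2 + 45*j - 15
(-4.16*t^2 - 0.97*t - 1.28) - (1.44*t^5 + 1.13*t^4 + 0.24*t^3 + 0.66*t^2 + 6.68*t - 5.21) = -1.44*t^5 - 1.13*t^4 - 0.24*t^3 - 4.82*t^2 - 7.65*t + 3.93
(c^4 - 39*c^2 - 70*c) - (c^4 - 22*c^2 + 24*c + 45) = -17*c^2 - 94*c - 45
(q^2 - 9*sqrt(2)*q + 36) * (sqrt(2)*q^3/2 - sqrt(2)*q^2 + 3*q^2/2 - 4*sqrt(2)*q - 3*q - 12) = sqrt(2)*q^5/2 - 15*q^4/2 - sqrt(2)*q^4 + sqrt(2)*q^3/2 + 15*q^3 - 9*sqrt(2)*q^2 + 114*q^2 - 108*q - 36*sqrt(2)*q - 432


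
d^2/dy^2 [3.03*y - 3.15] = 0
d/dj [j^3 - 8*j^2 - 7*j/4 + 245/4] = 3*j^2 - 16*j - 7/4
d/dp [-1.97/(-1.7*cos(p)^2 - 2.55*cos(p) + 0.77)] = (6.698*cos(p) + 5.0235)*sin(p)/(1.7*cos(p)^2 + 2.55*cos(p) - 0.77)^2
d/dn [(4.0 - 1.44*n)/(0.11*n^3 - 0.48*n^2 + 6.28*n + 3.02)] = (0.3168*n^3 - 2.0112*n^2 + 3.84*n - 29.4688)/(0.0121*n^6 - 0.1056*n^5 + 1.612*n^4 - 5.3644*n^3 + 36.5392*n^2 + 37.9312*n + 9.1204)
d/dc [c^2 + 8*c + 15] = 2*c + 8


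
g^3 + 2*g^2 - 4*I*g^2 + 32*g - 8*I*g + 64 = (g + 2)*(g - 8*I)*(g + 4*I)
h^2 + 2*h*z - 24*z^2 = (h - 4*z)*(h + 6*z)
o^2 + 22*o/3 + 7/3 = (o + 1/3)*(o + 7)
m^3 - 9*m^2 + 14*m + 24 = (m - 6)*(m - 4)*(m + 1)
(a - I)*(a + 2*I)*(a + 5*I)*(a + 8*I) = a^4 + 14*I*a^3 - 51*a^2 - 14*I*a - 80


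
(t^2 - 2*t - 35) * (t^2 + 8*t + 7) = t^4 + 6*t^3 - 44*t^2 - 294*t - 245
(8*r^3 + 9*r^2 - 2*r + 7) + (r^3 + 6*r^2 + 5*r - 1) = 9*r^3 + 15*r^2 + 3*r + 6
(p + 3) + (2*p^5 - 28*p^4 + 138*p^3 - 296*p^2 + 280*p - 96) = 2*p^5 - 28*p^4 + 138*p^3 - 296*p^2 + 281*p - 93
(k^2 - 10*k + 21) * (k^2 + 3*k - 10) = k^4 - 7*k^3 - 19*k^2 + 163*k - 210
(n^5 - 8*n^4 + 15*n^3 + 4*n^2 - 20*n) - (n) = n^5 - 8*n^4 + 15*n^3 + 4*n^2 - 21*n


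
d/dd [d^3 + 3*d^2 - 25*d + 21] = 3*d^2 + 6*d - 25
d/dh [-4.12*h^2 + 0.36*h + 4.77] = 0.36 - 8.24*h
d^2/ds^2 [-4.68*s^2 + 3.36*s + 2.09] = -9.36000000000000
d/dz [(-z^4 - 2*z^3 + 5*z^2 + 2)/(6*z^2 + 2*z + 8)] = (-6*z^5 - 9*z^4 - 20*z^3 - 19*z^2 + 28*z - 2)/(2*(9*z^4 + 6*z^3 + 25*z^2 + 8*z + 16))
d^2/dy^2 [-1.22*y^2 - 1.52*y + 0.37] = -2.44000000000000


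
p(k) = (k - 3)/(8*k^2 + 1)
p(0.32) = -1.47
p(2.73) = -0.00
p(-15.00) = -0.00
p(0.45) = -0.97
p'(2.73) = 0.02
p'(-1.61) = -0.21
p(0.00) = -3.00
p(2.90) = -0.00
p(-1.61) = -0.21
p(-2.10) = -0.14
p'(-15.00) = 0.00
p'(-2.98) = -0.04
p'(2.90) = 0.02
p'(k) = -16*k*(k - 3)/(8*k^2 + 1)^2 + 1/(8*k^2 + 1) = (8*k^2 - 16*k*(k - 3) + 1)/(8*k^2 + 1)^2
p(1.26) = -0.13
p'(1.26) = 0.26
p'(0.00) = 1.00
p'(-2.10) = -0.10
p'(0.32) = 4.70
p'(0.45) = 3.06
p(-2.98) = -0.08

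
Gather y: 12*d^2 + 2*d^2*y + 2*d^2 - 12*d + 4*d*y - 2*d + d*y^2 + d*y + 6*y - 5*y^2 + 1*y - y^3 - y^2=14*d^2 - 14*d - y^3 + y^2*(d - 6) + y*(2*d^2 + 5*d + 7)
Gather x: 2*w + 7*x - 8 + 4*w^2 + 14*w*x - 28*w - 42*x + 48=4*w^2 - 26*w + x*(14*w - 35) + 40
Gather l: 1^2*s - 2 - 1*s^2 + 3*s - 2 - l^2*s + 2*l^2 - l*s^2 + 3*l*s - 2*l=l^2*(2 - s) + l*(-s^2 + 3*s - 2) - s^2 + 4*s - 4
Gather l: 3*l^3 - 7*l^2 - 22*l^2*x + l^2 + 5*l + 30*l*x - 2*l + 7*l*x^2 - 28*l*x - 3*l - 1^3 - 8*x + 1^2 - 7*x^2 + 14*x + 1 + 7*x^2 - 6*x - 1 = 3*l^3 + l^2*(-22*x - 6) + l*(7*x^2 + 2*x)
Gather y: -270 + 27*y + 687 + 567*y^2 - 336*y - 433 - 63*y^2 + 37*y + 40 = 504*y^2 - 272*y + 24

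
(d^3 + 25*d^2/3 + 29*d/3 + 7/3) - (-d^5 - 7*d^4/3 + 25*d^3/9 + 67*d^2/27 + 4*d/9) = d^5 + 7*d^4/3 - 16*d^3/9 + 158*d^2/27 + 83*d/9 + 7/3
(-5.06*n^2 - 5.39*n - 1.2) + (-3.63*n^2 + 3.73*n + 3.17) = -8.69*n^2 - 1.66*n + 1.97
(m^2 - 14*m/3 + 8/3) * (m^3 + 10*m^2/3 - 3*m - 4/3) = m^5 - 4*m^4/3 - 143*m^3/9 + 194*m^2/9 - 16*m/9 - 32/9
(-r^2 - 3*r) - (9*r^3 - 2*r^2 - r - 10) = -9*r^3 + r^2 - 2*r + 10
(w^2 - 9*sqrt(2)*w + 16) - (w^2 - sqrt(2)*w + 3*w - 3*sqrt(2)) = -8*sqrt(2)*w - 3*w + 3*sqrt(2) + 16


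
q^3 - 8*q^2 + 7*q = q*(q - 7)*(q - 1)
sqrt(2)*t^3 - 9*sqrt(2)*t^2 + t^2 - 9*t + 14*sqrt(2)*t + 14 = (t - 7)*(t - 2)*(sqrt(2)*t + 1)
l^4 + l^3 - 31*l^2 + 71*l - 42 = (l - 3)*(l - 2)*(l - 1)*(l + 7)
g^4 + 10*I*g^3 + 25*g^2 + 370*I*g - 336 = (g - 6*I)*(g + I)*(g + 7*I)*(g + 8*I)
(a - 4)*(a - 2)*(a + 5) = a^3 - a^2 - 22*a + 40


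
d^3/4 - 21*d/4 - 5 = (d/4 + 1)*(d - 5)*(d + 1)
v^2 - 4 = (v - 2)*(v + 2)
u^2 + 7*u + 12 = (u + 3)*(u + 4)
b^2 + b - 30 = (b - 5)*(b + 6)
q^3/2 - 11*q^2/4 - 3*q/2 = q*(q/2 + 1/4)*(q - 6)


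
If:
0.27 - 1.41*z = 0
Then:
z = 0.19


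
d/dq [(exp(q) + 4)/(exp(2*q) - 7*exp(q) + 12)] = (-(exp(q) + 4)*(2*exp(q) - 7) + exp(2*q) - 7*exp(q) + 12)*exp(q)/(exp(2*q) - 7*exp(q) + 12)^2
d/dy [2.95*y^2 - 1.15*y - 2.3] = 5.9*y - 1.15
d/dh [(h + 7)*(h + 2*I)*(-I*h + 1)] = -3*I*h^2 + h*(6 - 14*I) + 21 + 2*I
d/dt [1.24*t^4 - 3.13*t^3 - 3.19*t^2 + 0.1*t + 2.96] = 4.96*t^3 - 9.39*t^2 - 6.38*t + 0.1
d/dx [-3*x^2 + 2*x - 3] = 2 - 6*x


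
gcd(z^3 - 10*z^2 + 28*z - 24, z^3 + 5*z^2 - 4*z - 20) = z - 2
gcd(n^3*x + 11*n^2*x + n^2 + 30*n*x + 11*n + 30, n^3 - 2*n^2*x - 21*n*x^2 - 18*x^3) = 1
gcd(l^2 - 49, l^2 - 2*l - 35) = l - 7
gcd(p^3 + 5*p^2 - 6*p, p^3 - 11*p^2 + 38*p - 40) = 1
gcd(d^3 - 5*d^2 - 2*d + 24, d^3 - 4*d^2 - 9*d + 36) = d^2 - 7*d + 12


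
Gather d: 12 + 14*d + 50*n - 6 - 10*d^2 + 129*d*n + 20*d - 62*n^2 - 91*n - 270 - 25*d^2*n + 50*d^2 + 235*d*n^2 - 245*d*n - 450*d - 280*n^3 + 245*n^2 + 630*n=d^2*(40 - 25*n) + d*(235*n^2 - 116*n - 416) - 280*n^3 + 183*n^2 + 589*n - 264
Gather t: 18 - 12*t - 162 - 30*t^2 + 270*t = -30*t^2 + 258*t - 144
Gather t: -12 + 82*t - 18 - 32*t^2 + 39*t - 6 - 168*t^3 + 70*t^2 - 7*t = -168*t^3 + 38*t^2 + 114*t - 36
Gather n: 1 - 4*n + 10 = 11 - 4*n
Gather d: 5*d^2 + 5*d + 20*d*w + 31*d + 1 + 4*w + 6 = 5*d^2 + d*(20*w + 36) + 4*w + 7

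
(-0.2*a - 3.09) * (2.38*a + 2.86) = -0.476*a^2 - 7.9262*a - 8.8374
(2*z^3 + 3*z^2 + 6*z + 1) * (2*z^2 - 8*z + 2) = 4*z^5 - 10*z^4 - 8*z^3 - 40*z^2 + 4*z + 2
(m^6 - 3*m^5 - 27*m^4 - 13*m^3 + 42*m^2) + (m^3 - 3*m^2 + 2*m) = m^6 - 3*m^5 - 27*m^4 - 12*m^3 + 39*m^2 + 2*m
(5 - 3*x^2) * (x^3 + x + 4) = -3*x^5 + 2*x^3 - 12*x^2 + 5*x + 20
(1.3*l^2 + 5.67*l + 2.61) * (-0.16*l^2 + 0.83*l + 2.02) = -0.208*l^4 + 0.1718*l^3 + 6.9145*l^2 + 13.6197*l + 5.2722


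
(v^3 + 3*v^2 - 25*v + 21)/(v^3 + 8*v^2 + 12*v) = (v^3 + 3*v^2 - 25*v + 21)/(v*(v^2 + 8*v + 12))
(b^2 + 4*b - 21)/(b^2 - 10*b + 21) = (b + 7)/(b - 7)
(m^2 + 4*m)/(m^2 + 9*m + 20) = m/(m + 5)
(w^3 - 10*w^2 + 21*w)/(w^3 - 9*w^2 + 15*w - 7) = w*(w - 3)/(w^2 - 2*w + 1)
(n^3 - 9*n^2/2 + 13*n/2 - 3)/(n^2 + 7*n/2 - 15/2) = (n^2 - 3*n + 2)/(n + 5)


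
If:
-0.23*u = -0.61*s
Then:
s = 0.377049180327869*u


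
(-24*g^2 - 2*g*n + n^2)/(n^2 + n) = (-24*g^2 - 2*g*n + n^2)/(n*(n + 1))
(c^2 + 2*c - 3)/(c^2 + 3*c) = (c - 1)/c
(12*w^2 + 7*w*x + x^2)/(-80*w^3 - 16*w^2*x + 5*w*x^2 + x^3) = (3*w + x)/(-20*w^2 + w*x + x^2)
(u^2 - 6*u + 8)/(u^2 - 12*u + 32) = (u - 2)/(u - 8)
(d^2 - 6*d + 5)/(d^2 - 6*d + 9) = (d^2 - 6*d + 5)/(d^2 - 6*d + 9)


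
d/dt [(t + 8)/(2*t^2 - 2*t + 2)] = (t^2 - t - (t + 8)*(2*t - 1) + 1)/(2*(t^2 - t + 1)^2)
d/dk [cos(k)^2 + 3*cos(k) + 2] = -(2*cos(k) + 3)*sin(k)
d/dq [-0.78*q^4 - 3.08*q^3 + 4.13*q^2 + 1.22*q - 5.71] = -3.12*q^3 - 9.24*q^2 + 8.26*q + 1.22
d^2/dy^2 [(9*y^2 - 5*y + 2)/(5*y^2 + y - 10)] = 4*(-85*y^3 + 750*y^2 - 360*y + 476)/(125*y^6 + 75*y^5 - 735*y^4 - 299*y^3 + 1470*y^2 + 300*y - 1000)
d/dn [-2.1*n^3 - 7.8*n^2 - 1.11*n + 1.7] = -6.3*n^2 - 15.6*n - 1.11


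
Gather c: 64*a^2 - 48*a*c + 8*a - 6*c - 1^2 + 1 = 64*a^2 + 8*a + c*(-48*a - 6)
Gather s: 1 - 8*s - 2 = -8*s - 1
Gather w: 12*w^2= 12*w^2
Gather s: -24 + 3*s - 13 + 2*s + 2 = 5*s - 35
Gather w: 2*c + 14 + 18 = 2*c + 32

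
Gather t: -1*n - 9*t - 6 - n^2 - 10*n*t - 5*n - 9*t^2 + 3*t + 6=-n^2 - 6*n - 9*t^2 + t*(-10*n - 6)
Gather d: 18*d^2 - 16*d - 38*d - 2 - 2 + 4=18*d^2 - 54*d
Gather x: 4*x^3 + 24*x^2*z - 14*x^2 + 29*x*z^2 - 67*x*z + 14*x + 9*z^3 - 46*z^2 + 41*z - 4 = 4*x^3 + x^2*(24*z - 14) + x*(29*z^2 - 67*z + 14) + 9*z^3 - 46*z^2 + 41*z - 4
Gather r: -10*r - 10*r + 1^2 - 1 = -20*r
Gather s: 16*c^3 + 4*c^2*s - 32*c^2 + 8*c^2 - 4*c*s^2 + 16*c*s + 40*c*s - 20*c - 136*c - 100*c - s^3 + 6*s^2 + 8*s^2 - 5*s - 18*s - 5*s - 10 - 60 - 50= 16*c^3 - 24*c^2 - 256*c - s^3 + s^2*(14 - 4*c) + s*(4*c^2 + 56*c - 28) - 120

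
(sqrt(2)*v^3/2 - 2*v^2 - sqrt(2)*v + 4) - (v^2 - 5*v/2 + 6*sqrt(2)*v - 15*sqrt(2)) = sqrt(2)*v^3/2 - 3*v^2 - 7*sqrt(2)*v + 5*v/2 + 4 + 15*sqrt(2)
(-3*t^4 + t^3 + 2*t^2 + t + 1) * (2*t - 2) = -6*t^5 + 8*t^4 + 2*t^3 - 2*t^2 - 2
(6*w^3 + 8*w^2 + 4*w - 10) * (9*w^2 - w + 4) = 54*w^5 + 66*w^4 + 52*w^3 - 62*w^2 + 26*w - 40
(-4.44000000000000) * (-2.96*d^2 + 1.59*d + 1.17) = 13.1424*d^2 - 7.0596*d - 5.1948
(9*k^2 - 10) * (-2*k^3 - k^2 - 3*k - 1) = -18*k^5 - 9*k^4 - 7*k^3 + k^2 + 30*k + 10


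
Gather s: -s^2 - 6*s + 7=-s^2 - 6*s + 7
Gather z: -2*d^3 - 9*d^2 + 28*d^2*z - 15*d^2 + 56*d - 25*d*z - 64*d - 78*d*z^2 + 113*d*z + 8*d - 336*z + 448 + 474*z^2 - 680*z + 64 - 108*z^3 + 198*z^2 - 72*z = -2*d^3 - 24*d^2 - 108*z^3 + z^2*(672 - 78*d) + z*(28*d^2 + 88*d - 1088) + 512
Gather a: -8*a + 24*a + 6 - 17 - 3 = 16*a - 14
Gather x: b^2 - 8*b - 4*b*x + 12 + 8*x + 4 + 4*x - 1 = b^2 - 8*b + x*(12 - 4*b) + 15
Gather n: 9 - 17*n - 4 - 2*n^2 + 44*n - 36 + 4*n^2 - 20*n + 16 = 2*n^2 + 7*n - 15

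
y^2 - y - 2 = (y - 2)*(y + 1)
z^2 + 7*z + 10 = (z + 2)*(z + 5)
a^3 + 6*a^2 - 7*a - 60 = (a - 3)*(a + 4)*(a + 5)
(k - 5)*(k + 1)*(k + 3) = k^3 - k^2 - 17*k - 15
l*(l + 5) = l^2 + 5*l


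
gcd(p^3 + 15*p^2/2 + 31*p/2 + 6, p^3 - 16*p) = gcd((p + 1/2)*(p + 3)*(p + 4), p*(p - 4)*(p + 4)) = p + 4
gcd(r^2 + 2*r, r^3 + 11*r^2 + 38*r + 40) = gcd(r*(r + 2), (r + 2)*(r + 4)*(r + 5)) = r + 2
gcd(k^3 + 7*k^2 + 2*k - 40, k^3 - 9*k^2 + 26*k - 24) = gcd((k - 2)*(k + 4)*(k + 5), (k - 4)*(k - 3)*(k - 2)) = k - 2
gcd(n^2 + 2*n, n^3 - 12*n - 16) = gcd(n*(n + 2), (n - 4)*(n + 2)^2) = n + 2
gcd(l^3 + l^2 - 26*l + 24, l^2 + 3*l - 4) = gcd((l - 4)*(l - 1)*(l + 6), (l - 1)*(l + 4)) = l - 1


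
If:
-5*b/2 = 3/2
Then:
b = -3/5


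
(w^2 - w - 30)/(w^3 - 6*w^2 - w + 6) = (w + 5)/(w^2 - 1)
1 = 1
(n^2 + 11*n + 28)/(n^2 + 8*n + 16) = (n + 7)/(n + 4)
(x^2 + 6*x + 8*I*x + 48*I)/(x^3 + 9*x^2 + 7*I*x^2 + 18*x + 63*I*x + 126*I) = (x + 8*I)/(x^2 + x*(3 + 7*I) + 21*I)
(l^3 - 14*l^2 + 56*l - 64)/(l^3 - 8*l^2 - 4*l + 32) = (l - 4)/(l + 2)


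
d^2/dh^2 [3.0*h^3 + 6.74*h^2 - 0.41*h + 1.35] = 18.0*h + 13.48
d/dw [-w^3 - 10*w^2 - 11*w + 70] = -3*w^2 - 20*w - 11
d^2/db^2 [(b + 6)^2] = 2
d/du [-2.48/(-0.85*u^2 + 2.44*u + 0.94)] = (6.0512 - 4.216*u)/(-0.85*u^2 + 2.44*u + 0.94)^2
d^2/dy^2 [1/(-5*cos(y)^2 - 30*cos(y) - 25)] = (8*sin(y)^4 - 36*sin(y)^2 - 105*cos(y) + 9*cos(3*y) - 96)/(10*(cos(y) + 1)^3*(cos(y) + 5)^3)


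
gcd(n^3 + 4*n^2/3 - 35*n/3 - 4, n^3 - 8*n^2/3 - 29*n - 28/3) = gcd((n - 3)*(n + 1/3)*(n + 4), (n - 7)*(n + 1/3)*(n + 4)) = n^2 + 13*n/3 + 4/3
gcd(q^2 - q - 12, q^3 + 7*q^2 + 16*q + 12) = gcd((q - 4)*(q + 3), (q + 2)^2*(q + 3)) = q + 3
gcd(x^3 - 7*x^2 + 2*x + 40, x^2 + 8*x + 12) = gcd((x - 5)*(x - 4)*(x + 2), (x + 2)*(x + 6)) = x + 2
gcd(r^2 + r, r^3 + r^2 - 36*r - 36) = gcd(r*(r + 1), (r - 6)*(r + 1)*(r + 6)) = r + 1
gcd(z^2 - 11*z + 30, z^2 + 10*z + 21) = 1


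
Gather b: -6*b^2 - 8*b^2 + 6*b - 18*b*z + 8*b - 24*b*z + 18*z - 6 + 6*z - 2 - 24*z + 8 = -14*b^2 + b*(14 - 42*z)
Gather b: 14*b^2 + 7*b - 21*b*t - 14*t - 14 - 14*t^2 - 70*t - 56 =14*b^2 + b*(7 - 21*t) - 14*t^2 - 84*t - 70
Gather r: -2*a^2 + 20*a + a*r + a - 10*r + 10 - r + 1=-2*a^2 + 21*a + r*(a - 11) + 11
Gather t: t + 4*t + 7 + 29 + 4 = 5*t + 40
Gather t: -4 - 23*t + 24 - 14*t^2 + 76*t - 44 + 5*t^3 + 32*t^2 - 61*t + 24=5*t^3 + 18*t^2 - 8*t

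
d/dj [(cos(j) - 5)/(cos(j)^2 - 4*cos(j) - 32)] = (cos(j)^2 - 10*cos(j) + 52)*sin(j)/(sin(j)^2 + 4*cos(j) + 31)^2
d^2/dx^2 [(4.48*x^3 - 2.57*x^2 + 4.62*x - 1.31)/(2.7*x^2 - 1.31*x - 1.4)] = (5.6843418860808e-14*x^4 + 98.424476*x^3 - 66.28908*x^2 + 185.26722*x - 41.420342)/(19.683*x^6 - 28.6497*x^5 - 16.71759*x^4 + 27.462709*x^3 + 8.66838*x^2 - 7.7028*x - 2.744)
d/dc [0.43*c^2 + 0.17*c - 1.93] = 0.86*c + 0.17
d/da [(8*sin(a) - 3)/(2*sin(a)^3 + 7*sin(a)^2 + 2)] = 2*(-16*sin(a)^3 - 19*sin(a)^2 + 21*sin(a) + 8)*cos(a)/(2*sin(a)^3 + 7*sin(a)^2 + 2)^2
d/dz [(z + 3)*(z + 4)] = 2*z + 7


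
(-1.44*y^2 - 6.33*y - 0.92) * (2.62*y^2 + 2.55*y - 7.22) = -3.7728*y^4 - 20.2566*y^3 - 8.1551*y^2 + 43.3566*y + 6.6424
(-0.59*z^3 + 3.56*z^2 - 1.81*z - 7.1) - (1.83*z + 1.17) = -0.59*z^3 + 3.56*z^2 - 3.64*z - 8.27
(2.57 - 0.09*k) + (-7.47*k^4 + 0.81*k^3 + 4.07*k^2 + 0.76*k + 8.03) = -7.47*k^4 + 0.81*k^3 + 4.07*k^2 + 0.67*k + 10.6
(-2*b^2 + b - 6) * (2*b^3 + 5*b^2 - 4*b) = -4*b^5 - 8*b^4 + b^3 - 34*b^2 + 24*b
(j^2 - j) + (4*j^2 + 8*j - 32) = 5*j^2 + 7*j - 32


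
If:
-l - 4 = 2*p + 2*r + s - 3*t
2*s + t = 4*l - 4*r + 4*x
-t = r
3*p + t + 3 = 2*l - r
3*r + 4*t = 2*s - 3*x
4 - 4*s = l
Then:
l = -60/163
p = -203/163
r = -364/815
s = 178/163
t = 364/815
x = 472/815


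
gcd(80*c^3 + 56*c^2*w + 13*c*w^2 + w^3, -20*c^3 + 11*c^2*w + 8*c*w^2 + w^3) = 20*c^2 + 9*c*w + w^2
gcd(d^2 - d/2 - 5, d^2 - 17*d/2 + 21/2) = 1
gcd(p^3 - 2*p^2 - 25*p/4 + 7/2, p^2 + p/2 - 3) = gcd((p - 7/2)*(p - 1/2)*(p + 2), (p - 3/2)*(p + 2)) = p + 2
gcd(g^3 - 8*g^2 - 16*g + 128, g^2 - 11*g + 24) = g - 8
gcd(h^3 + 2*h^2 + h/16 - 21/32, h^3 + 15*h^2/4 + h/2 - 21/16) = h^2 + h/4 - 3/8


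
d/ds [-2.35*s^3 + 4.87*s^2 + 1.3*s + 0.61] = -7.05*s^2 + 9.74*s + 1.3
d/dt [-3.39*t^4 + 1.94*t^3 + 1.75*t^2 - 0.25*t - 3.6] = -13.56*t^3 + 5.82*t^2 + 3.5*t - 0.25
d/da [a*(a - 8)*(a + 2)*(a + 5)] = 4*a^3 - 3*a^2 - 92*a - 80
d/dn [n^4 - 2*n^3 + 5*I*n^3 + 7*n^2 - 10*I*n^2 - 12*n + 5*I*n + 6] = 4*n^3 + n^2*(-6 + 15*I) + n*(14 - 20*I) - 12 + 5*I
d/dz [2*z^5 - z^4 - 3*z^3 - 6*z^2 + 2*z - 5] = 10*z^4 - 4*z^3 - 9*z^2 - 12*z + 2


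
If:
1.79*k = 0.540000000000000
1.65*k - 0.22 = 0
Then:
No Solution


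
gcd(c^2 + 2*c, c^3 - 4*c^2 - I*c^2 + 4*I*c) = c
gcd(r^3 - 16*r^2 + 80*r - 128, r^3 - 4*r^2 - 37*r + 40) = r - 8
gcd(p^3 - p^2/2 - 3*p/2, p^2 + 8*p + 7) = p + 1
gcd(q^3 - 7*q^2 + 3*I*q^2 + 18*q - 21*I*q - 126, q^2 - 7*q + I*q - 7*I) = q - 7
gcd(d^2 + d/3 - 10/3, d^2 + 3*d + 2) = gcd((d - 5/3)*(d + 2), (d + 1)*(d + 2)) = d + 2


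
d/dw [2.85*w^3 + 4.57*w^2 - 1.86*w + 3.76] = 8.55*w^2 + 9.14*w - 1.86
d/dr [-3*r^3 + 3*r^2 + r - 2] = -9*r^2 + 6*r + 1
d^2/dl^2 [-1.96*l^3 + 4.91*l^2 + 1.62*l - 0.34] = 9.82 - 11.76*l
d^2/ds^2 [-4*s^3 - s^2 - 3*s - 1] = -24*s - 2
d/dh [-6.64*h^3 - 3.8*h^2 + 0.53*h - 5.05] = -19.92*h^2 - 7.6*h + 0.53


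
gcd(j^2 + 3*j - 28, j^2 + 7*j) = j + 7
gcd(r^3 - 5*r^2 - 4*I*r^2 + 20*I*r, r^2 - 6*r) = r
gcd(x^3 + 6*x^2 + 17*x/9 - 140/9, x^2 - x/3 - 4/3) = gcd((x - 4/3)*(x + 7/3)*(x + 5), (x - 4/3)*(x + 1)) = x - 4/3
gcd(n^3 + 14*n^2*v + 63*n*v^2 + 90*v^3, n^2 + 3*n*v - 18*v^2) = n + 6*v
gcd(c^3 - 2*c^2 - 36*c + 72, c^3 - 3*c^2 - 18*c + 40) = c - 2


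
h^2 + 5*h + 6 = (h + 2)*(h + 3)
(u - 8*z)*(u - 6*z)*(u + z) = u^3 - 13*u^2*z + 34*u*z^2 + 48*z^3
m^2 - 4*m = m*(m - 4)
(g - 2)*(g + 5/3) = g^2 - g/3 - 10/3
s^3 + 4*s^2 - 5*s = s*(s - 1)*(s + 5)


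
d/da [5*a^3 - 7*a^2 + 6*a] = 15*a^2 - 14*a + 6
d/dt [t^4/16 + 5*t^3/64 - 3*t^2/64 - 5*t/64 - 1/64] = t^3/4 + 15*t^2/64 - 3*t/32 - 5/64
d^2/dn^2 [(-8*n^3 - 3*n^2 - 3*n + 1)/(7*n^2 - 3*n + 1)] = 4*(-113*n^3 + 141*n^2 - 12*n - 5)/(343*n^6 - 441*n^5 + 336*n^4 - 153*n^3 + 48*n^2 - 9*n + 1)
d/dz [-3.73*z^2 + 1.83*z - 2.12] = 1.83 - 7.46*z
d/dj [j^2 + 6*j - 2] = 2*j + 6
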